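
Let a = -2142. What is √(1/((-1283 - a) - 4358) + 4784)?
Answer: √58570513285/3499 ≈ 69.167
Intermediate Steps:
√(1/((-1283 - a) - 4358) + 4784) = √(1/((-1283 - 1*(-2142)) - 4358) + 4784) = √(1/((-1283 + 2142) - 4358) + 4784) = √(1/(859 - 4358) + 4784) = √(1/(-3499) + 4784) = √(-1/3499 + 4784) = √(16739215/3499) = √58570513285/3499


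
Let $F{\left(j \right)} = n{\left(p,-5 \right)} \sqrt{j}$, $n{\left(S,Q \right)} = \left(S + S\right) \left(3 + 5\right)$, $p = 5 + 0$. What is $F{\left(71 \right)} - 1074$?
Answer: $-1074 + 80 \sqrt{71} \approx -399.91$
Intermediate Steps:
$p = 5$
$n{\left(S,Q \right)} = 16 S$ ($n{\left(S,Q \right)} = 2 S 8 = 16 S$)
$F{\left(j \right)} = 80 \sqrt{j}$ ($F{\left(j \right)} = 16 \cdot 5 \sqrt{j} = 80 \sqrt{j}$)
$F{\left(71 \right)} - 1074 = 80 \sqrt{71} - 1074 = -1074 + 80 \sqrt{71}$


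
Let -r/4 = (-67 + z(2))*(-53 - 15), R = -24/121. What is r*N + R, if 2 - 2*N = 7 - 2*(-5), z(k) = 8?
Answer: 14563536/121 ≈ 1.2036e+5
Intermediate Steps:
R = -24/121 (R = -24*1/121 = -24/121 ≈ -0.19835)
r = -16048 (r = -4*(-67 + 8)*(-53 - 15) = -(-236)*(-68) = -4*4012 = -16048)
N = -15/2 (N = 1 - (7 - 2*(-5))/2 = 1 - (7 + 10)/2 = 1 - ½*17 = 1 - 17/2 = -15/2 ≈ -7.5000)
r*N + R = -16048*(-15/2) - 24/121 = 120360 - 24/121 = 14563536/121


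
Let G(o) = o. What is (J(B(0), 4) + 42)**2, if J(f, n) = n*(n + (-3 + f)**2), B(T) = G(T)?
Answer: 8836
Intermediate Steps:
B(T) = T
(J(B(0), 4) + 42)**2 = (4*(4 + (-3 + 0)**2) + 42)**2 = (4*(4 + (-3)**2) + 42)**2 = (4*(4 + 9) + 42)**2 = (4*13 + 42)**2 = (52 + 42)**2 = 94**2 = 8836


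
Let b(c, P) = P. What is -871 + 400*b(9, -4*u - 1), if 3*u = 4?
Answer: -10213/3 ≈ -3404.3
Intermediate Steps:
u = 4/3 (u = (⅓)*4 = 4/3 ≈ 1.3333)
-871 + 400*b(9, -4*u - 1) = -871 + 400*(-4*4/3 - 1) = -871 + 400*(-16/3 - 1) = -871 + 400*(-19/3) = -871 - 7600/3 = -10213/3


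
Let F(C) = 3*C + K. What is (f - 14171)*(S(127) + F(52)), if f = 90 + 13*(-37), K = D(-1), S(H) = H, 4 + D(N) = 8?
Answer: -4179294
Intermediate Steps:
D(N) = 4 (D(N) = -4 + 8 = 4)
K = 4
f = -391 (f = 90 - 481 = -391)
F(C) = 4 + 3*C (F(C) = 3*C + 4 = 4 + 3*C)
(f - 14171)*(S(127) + F(52)) = (-391 - 14171)*(127 + (4 + 3*52)) = -14562*(127 + (4 + 156)) = -14562*(127 + 160) = -14562*287 = -4179294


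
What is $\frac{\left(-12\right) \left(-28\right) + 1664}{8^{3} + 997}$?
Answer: $\frac{2000}{1509} \approx 1.3254$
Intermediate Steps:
$\frac{\left(-12\right) \left(-28\right) + 1664}{8^{3} + 997} = \frac{336 + 1664}{512 + 997} = \frac{2000}{1509}$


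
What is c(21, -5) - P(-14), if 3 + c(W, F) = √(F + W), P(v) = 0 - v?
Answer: -13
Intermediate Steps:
P(v) = -v
c(W, F) = -3 + √(F + W)
c(21, -5) - P(-14) = (-3 + √(-5 + 21)) - (-1)*(-14) = (-3 + √16) - 1*14 = (-3 + 4) - 14 = 1 - 14 = -13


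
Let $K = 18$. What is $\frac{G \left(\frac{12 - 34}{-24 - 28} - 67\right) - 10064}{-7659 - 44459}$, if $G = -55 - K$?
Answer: $\frac{135301}{1355068} \approx 0.099848$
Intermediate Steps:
$G = -73$ ($G = -55 - 18 = -73$)
$\frac{G \left(\frac{12 - 34}{-24 - 28} - 67\right) - 10064}{-7659 - 44459} = \frac{- 73 \left(\frac{12 - 34}{-24 - 28} - 67\right) - 10064}{-7659 - 44459} = \frac{- 73 \left(- \frac{22}{-52} - 67\right) - 10064}{-52118} = \left(- 73 \left(\left(-22\right) \left(- \frac{1}{52}\right) - 67\right) - 10064\right) \left(- \frac{1}{52118}\right) = \left(- 73 \left(\frac{11}{26} - 67\right) - 10064\right) \left(- \frac{1}{52118}\right) = \left(\left(-73\right) \left(- \frac{1731}{26}\right) - 10064\right) \left(- \frac{1}{52118}\right) = \left(\frac{126363}{26} - 10064\right) \left(- \frac{1}{52118}\right) = \left(- \frac{135301}{26}\right) \left(- \frac{1}{52118}\right) = \frac{135301}{1355068}$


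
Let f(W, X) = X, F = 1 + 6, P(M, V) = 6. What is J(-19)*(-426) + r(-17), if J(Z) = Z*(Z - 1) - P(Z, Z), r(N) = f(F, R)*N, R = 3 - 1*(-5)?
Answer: -159460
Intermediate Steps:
F = 7
R = 8 (R = 3 + 5 = 8)
r(N) = 8*N
J(Z) = -6 + Z*(-1 + Z) (J(Z) = Z*(Z - 1) - 1*6 = Z*(-1 + Z) - 6 = -6 + Z*(-1 + Z))
J(-19)*(-426) + r(-17) = (-6 + (-19)**2 - 1*(-19))*(-426) + 8*(-17) = (-6 + 361 + 19)*(-426) - 136 = 374*(-426) - 136 = -159324 - 136 = -159460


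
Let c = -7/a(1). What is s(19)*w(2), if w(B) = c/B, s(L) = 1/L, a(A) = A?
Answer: -7/38 ≈ -0.18421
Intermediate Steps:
c = -7 (c = -7/1 = -7*1 = -7)
w(B) = -7/B
s(19)*w(2) = (-7/2)/19 = (-7*½)/19 = (1/19)*(-7/2) = -7/38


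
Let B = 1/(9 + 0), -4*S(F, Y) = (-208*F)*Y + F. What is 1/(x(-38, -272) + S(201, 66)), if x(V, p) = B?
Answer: 36/24832147 ≈ 1.4497e-6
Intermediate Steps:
S(F, Y) = -F/4 + 52*F*Y (S(F, Y) = -((-208*F)*Y + F)/4 = -(-208*F*Y + F)/4 = -(F - 208*F*Y)/4 = -F/4 + 52*F*Y)
B = ⅑ (B = 1/9 = ⅑ ≈ 0.11111)
x(V, p) = ⅑
1/(x(-38, -272) + S(201, 66)) = 1/(⅑ + (¼)*201*(-1 + 208*66)) = 1/(⅑ + (¼)*201*(-1 + 13728)) = 1/(⅑ + (¼)*201*13727) = 1/(⅑ + 2759127/4) = 1/(24832147/36) = 36/24832147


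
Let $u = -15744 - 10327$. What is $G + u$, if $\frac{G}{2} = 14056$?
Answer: $2041$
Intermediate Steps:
$G = 28112$ ($G = 2 \cdot 14056 = 28112$)
$u = -26071$ ($u = -15744 - 10327 = -26071$)
$G + u = 28112 - 26071 = 2041$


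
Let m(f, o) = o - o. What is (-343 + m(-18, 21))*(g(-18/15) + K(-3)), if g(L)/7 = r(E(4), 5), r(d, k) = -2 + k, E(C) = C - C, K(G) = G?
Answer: -6174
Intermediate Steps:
E(C) = 0
g(L) = 21 (g(L) = 7*(-2 + 5) = 7*3 = 21)
m(f, o) = 0
(-343 + m(-18, 21))*(g(-18/15) + K(-3)) = (-343 + 0)*(21 - 3) = -343*18 = -6174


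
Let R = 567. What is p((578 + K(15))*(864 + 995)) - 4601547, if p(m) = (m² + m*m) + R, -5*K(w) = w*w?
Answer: 1963550953838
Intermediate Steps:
K(w) = -w²/5 (K(w) = -w*w/5 = -w²/5)
p(m) = 567 + 2*m² (p(m) = (m² + m*m) + 567 = (m² + m²) + 567 = 2*m² + 567 = 567 + 2*m²)
p((578 + K(15))*(864 + 995)) - 4601547 = (567 + 2*((578 - ⅕*15²)*(864 + 995))²) - 4601547 = (567 + 2*((578 - ⅕*225)*1859)²) - 4601547 = (567 + 2*((578 - 45)*1859)²) - 4601547 = (567 + 2*(533*1859)²) - 4601547 = (567 + 2*990847²) - 4601547 = (567 + 2*981777777409) - 4601547 = (567 + 1963555554818) - 4601547 = 1963555555385 - 4601547 = 1963550953838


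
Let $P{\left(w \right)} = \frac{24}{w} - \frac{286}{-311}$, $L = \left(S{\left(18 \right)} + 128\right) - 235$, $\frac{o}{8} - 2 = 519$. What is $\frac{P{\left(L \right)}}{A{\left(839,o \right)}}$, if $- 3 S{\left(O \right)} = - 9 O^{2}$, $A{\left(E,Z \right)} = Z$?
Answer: $\frac{127427}{560627260} \approx 0.00022729$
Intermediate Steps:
$o = 4168$ ($o = 16 + 8 \cdot 519 = 16 + 4152 = 4168$)
$S{\left(O \right)} = 3 O^{2}$ ($S{\left(O \right)} = - \frac{\left(-9\right) O^{2}}{3} = 3 O^{2}$)
$L = 865$ ($L = \left(3 \cdot 18^{2} + 128\right) - 235 = \left(3 \cdot 324 + 128\right) - 235 = \left(972 + 128\right) - 235 = 1100 - 235 = 865$)
$P{\left(w \right)} = \frac{286}{311} + \frac{24}{w}$ ($P{\left(w \right)} = \frac{24}{w} - - \frac{286}{311} = \frac{24}{w} + \frac{286}{311} = \frac{286}{311} + \frac{24}{w}$)
$\frac{P{\left(L \right)}}{A{\left(839,o \right)}} = \frac{\frac{286}{311} + \frac{24}{865}}{4168} = \left(\frac{286}{311} + 24 \cdot \frac{1}{865}\right) \frac{1}{4168} = \left(\frac{286}{311} + \frac{24}{865}\right) \frac{1}{4168} = \frac{254854}{269015} \cdot \frac{1}{4168} = \frac{127427}{560627260}$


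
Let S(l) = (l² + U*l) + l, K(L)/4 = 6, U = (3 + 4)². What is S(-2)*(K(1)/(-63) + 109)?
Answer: -72992/7 ≈ -10427.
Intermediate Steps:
U = 49 (U = 7² = 49)
K(L) = 24 (K(L) = 4*6 = 24)
S(l) = l² + 50*l (S(l) = (l² + 49*l) + l = l² + 50*l)
S(-2)*(K(1)/(-63) + 109) = (-2*(50 - 2))*(24/(-63) + 109) = (-2*48)*(24*(-1/63) + 109) = -96*(-8/21 + 109) = -96*2281/21 = -72992/7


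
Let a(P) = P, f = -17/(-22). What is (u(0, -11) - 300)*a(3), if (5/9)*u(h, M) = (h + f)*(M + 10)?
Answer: -99459/110 ≈ -904.17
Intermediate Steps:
f = 17/22 (f = -17*(-1/22) = 17/22 ≈ 0.77273)
u(h, M) = 9*(10 + M)*(17/22 + h)/5 (u(h, M) = 9*((h + 17/22)*(M + 10))/5 = 9*((17/22 + h)*(10 + M))/5 = 9*((10 + M)*(17/22 + h))/5 = 9*(10 + M)*(17/22 + h)/5)
(u(0, -11) - 300)*a(3) = ((153/11 + 18*0 + (153/110)*(-11) + (9/5)*(-11)*0) - 300)*3 = ((153/11 + 0 - 153/10 + 0) - 300)*3 = (-153/110 - 300)*3 = -33153/110*3 = -99459/110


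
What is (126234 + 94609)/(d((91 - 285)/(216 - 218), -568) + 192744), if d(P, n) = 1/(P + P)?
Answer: 42843542/37392337 ≈ 1.1458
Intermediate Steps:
d(P, n) = 1/(2*P)
(126234 + 94609)/(d((91 - 285)/(216 - 218), -568) + 192744) = (126234 + 94609)/(1/(2*(((91 - 285)/(216 - 218)))) + 192744) = 220843/(1/(2*((-194/(-2)))) + 192744) = 220843/(1/(2*((-194*(-1/2)))) + 192744) = 220843/((1/2)/97 + 192744) = 220843/((1/2)*(1/97) + 192744) = 220843/(1/194 + 192744) = 220843/(37392337/194) = 220843*(194/37392337) = 42843542/37392337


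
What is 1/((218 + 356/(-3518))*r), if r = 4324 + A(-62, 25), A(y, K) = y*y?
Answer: 1759/3130663712 ≈ 5.6186e-7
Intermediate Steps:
A(y, K) = y²
r = 8168 (r = 4324 + (-62)² = 4324 + 3844 = 8168)
1/((218 + 356/(-3518))*r) = 1/((218 + 356/(-3518))*8168) = (1/8168)/(218 + 356*(-1/3518)) = (1/8168)/(218 - 178/1759) = (1/8168)/(383284/1759) = (1759/383284)*(1/8168) = 1759/3130663712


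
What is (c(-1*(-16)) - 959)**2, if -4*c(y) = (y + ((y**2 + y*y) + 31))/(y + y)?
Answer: 15205602721/16384 ≈ 9.2808e+5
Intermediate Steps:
c(y) = -(31 + y + 2*y**2)/(8*y) (c(y) = -(y + ((y**2 + y*y) + 31))/(4*(y + y)) = -(y + ((y**2 + y**2) + 31))/(4*(2*y)) = -(y + (2*y**2 + 31))*1/(2*y)/4 = -(y + (31 + 2*y**2))*1/(2*y)/4 = -(31 + y + 2*y**2)*1/(2*y)/4 = -(31 + y + 2*y**2)/(8*y))
(c(-1*(-16)) - 959)**2 = ((-31 - (-1*(-16))*(1 + 2*(-1*(-16))))/(8*((-1*(-16)))) - 959)**2 = ((1/8)*(-31 - 1*16*(1 + 2*16))/16 - 959)**2 = ((1/8)*(1/16)*(-31 - 1*16*(1 + 32)) - 959)**2 = ((1/8)*(1/16)*(-31 - 1*16*33) - 959)**2 = ((1/8)*(1/16)*(-31 - 528) - 959)**2 = ((1/8)*(1/16)*(-559) - 959)**2 = (-559/128 - 959)**2 = (-123311/128)**2 = 15205602721/16384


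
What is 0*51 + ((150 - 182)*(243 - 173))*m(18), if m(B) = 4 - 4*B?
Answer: 152320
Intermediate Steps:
0*51 + ((150 - 182)*(243 - 173))*m(18) = 0*51 + ((150 - 182)*(243 - 173))*(4 - 4*18) = 0 + (-32*70)*(4 - 72) = 0 - 2240*(-68) = 0 + 152320 = 152320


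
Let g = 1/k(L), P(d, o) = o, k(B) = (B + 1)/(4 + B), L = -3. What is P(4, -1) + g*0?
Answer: -1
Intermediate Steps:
k(B) = (1 + B)/(4 + B)
g = -1/2 (g = 1/((1 - 3)/(4 - 3)) = 1/(-2/1) = 1/(1*(-2)) = 1/(-2) = -1/2 ≈ -0.50000)
P(4, -1) + g*0 = -1 - 1/2*0 = -1 + 0 = -1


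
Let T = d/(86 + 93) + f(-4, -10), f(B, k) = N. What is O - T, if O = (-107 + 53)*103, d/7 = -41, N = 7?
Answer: -996564/179 ≈ -5567.4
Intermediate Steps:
d = -287 (d = 7*(-41) = -287)
f(B, k) = 7
O = -5562 (O = -54*103 = -5562)
T = 966/179 (T = -287/(86 + 93) + 7 = -287/179 + 7 = 966/179 ≈ 5.3966)
O - T = -5562 - 1*966/179 = -5562 - 966/179 = -996564/179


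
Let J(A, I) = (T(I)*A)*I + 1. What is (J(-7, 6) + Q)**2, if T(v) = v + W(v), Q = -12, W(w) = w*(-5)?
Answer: 994009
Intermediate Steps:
W(w) = -5*w
T(v) = -4*v (T(v) = v - 5*v = -4*v)
J(A, I) = 1 - 4*A*I**2 (J(A, I) = ((-4*I)*A)*I + 1 = (-4*A*I)*I + 1 = -4*A*I**2 + 1 = 1 - 4*A*I**2)
(J(-7, 6) + Q)**2 = ((1 - 4*(-7)*6**2) - 12)**2 = ((1 - 4*(-7)*36) - 12)**2 = ((1 + 1008) - 12)**2 = (1009 - 12)**2 = 997**2 = 994009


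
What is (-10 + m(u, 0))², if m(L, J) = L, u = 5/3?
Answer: 625/9 ≈ 69.444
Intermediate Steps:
u = 5/3 (u = 5*(⅓) = 5/3 ≈ 1.6667)
(-10 + m(u, 0))² = (-10 + 5/3)² = (-25/3)² = 625/9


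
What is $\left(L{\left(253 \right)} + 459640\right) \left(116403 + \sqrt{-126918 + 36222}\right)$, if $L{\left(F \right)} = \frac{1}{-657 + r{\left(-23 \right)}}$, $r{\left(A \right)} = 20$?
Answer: $\frac{4868816201091}{91} + \frac{585581358 i \sqrt{22674}}{637} \approx 5.3503 \cdot 10^{10} + 1.3842 \cdot 10^{8} i$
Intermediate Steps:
$L{\left(F \right)} = - \frac{1}{637}$ ($L{\left(F \right)} = \frac{1}{-657 + 20} = \frac{1}{-637} = - \frac{1}{637}$)
$\left(L{\left(253 \right)} + 459640\right) \left(116403 + \sqrt{-126918 + 36222}\right) = \left(- \frac{1}{637} + 459640\right) \left(116403 + \sqrt{-126918 + 36222}\right) = \frac{292790679 \left(116403 + \sqrt{-90696}\right)}{637} = \frac{292790679 \left(116403 + 2 i \sqrt{22674}\right)}{637} = \frac{4868816201091}{91} + \frac{585581358 i \sqrt{22674}}{637}$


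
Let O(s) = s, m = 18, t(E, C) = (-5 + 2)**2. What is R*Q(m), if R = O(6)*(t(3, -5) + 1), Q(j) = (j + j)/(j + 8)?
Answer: 1080/13 ≈ 83.077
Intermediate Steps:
t(E, C) = 9 (t(E, C) = (-3)**2 = 9)
Q(j) = 2*j/(8 + j) (Q(j) = (2*j)/(8 + j) = 2*j/(8 + j))
R = 60 (R = 6*(9 + 1) = 6*10 = 60)
R*Q(m) = 60*(2*18/(8 + 18)) = 60*(2*18/26) = 60*(2*18*(1/26)) = 60*(18/13) = 1080/13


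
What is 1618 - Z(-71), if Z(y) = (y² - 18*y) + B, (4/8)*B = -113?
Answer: -4475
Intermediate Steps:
B = -226 (B = 2*(-113) = -226)
Z(y) = -226 + y² - 18*y (Z(y) = (y² - 18*y) - 226 = -226 + y² - 18*y)
1618 - Z(-71) = 1618 - (-226 + (-71)² - 18*(-71)) = 1618 - (-226 + 5041 + 1278) = 1618 - 1*6093 = 1618 - 6093 = -4475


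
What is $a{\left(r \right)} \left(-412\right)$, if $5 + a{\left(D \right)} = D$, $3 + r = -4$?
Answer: $4944$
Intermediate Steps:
$r = -7$ ($r = -3 - 4 = -7$)
$a{\left(D \right)} = -5 + D$
$a{\left(r \right)} \left(-412\right) = \left(-5 - 7\right) \left(-412\right) = \left(-12\right) \left(-412\right) = 4944$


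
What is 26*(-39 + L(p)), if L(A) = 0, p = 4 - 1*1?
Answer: -1014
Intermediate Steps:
p = 3 (p = 4 - 1 = 3)
26*(-39 + L(p)) = 26*(-39 + 0) = 26*(-39) = -1014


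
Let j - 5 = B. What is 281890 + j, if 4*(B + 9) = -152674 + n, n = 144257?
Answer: 1119127/4 ≈ 2.7978e+5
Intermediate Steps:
B = -8453/4 (B = -9 + (-152674 + 144257)/4 = -9 + (1/4)*(-8417) = -9 - 8417/4 = -8453/4 ≈ -2113.3)
j = -8433/4 (j = 5 - 8453/4 = -8433/4 ≈ -2108.3)
281890 + j = 281890 - 8433/4 = 1119127/4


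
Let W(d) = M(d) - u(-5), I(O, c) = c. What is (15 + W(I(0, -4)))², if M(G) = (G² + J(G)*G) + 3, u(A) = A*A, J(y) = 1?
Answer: 25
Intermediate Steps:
u(A) = A²
M(G) = 3 + G + G² (M(G) = (G² + 1*G) + 3 = (G² + G) + 3 = (G + G²) + 3 = 3 + G + G²)
W(d) = -22 + d + d² (W(d) = (3 + d + d²) - 1*(-5)² = (3 + d + d²) - 1*25 = (3 + d + d²) - 25 = -22 + d + d²)
(15 + W(I(0, -4)))² = (15 + (-22 - 4 + (-4)²))² = (15 + (-22 - 4 + 16))² = (15 - 10)² = 5² = 25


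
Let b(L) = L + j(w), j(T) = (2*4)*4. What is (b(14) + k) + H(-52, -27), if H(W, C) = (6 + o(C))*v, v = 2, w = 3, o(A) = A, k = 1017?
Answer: 1021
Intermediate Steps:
j(T) = 32 (j(T) = 8*4 = 32)
b(L) = 32 + L (b(L) = L + 32 = 32 + L)
H(W, C) = 12 + 2*C (H(W, C) = (6 + C)*2 = 12 + 2*C)
(b(14) + k) + H(-52, -27) = ((32 + 14) + 1017) + (12 + 2*(-27)) = (46 + 1017) + (12 - 54) = 1063 - 42 = 1021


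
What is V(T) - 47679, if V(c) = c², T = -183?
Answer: -14190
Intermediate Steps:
V(T) - 47679 = (-183)² - 47679 = 33489 - 47679 = -14190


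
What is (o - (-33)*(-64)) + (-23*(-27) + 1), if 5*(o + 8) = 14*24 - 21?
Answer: -1435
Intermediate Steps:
o = 55 (o = -8 + (14*24 - 21)/5 = -8 + (336 - 21)/5 = -8 + (1/5)*315 = -8 + 63 = 55)
(o - (-33)*(-64)) + (-23*(-27) + 1) = (55 - (-33)*(-64)) + (-23*(-27) + 1) = (55 - 1*2112) + (621 + 1) = (55 - 2112) + 622 = -2057 + 622 = -1435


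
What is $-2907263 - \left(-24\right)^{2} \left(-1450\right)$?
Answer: $-2072063$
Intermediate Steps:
$-2907263 - \left(-24\right)^{2} \left(-1450\right) = -2907263 - 576 \left(-1450\right) = -2907263 - -835200 = -2907263 + 835200 = -2072063$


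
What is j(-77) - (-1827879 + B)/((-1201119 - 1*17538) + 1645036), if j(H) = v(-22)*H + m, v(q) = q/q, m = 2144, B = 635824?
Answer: 882517448/426379 ≈ 2069.8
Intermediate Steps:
v(q) = 1
j(H) = 2144 + H (j(H) = 1*H + 2144 = H + 2144 = 2144 + H)
j(-77) - (-1827879 + B)/((-1201119 - 1*17538) + 1645036) = (2144 - 77) - (-1827879 + 635824)/((-1201119 - 1*17538) + 1645036) = 2067 - (-1192055)/((-1201119 - 17538) + 1645036) = 2067 - (-1192055)/(-1218657 + 1645036) = 2067 - (-1192055)/426379 = 2067 - 1*(-1192055/426379) = 2067 + 1192055/426379 = 882517448/426379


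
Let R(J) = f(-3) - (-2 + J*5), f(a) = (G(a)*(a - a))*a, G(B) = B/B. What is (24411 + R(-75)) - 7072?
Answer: 17716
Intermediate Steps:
G(B) = 1
f(a) = 0 (f(a) = (1*(a - a))*a = (1*0)*a = 0*a = 0)
R(J) = 2 - 5*J (R(J) = 0 - (-2 + J*5) = 0 - (-2 + 5*J) = 0 + (2 - 5*J) = 2 - 5*J)
(24411 + R(-75)) - 7072 = (24411 + (2 - 5*(-75))) - 7072 = (24411 + (2 + 375)) - 7072 = (24411 + 377) - 7072 = 24788 - 7072 = 17716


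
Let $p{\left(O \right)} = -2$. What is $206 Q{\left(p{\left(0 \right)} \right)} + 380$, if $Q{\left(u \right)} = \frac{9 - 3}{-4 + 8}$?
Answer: $689$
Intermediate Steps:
$Q{\left(u \right)} = \frac{3}{2}$ ($Q{\left(u \right)} = \frac{6}{4} = 6 \cdot \frac{1}{4} = \frac{3}{2}$)
$206 Q{\left(p{\left(0 \right)} \right)} + 380 = 206 \cdot \frac{3}{2} + 380 = 309 + 380 = 689$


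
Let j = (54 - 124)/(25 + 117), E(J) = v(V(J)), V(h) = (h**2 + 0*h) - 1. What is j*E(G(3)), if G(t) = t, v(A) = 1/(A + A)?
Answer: -35/1136 ≈ -0.030810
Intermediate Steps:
V(h) = -1 + h**2 (V(h) = (h**2 + 0) - 1 = h**2 - 1 = -1 + h**2)
v(A) = 1/(2*A)
E(J) = 1/(2*(-1 + J**2))
j = -35/71 (j = -70/142 = -70*1/142 = -35/71 ≈ -0.49296)
j*E(G(3)) = -35/(142*(-1 + 3**2)) = -35/(142*(-1 + 9)) = -35/(142*8) = -35/71*1/16 = -35/1136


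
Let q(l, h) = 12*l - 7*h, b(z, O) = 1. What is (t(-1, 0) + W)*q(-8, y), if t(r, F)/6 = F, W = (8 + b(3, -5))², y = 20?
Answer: -19116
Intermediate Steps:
W = 81 (W = (8 + 1)² = 9² = 81)
q(l, h) = -7*h + 12*l
t(r, F) = 6*F
(t(-1, 0) + W)*q(-8, y) = (6*0 + 81)*(-7*20 + 12*(-8)) = (0 + 81)*(-140 - 96) = 81*(-236) = -19116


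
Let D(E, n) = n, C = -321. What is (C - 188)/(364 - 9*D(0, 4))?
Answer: -509/328 ≈ -1.5518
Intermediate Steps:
(C - 188)/(364 - 9*D(0, 4)) = (-321 - 188)/(364 - 9*4) = -509/(364 - 36) = -509/328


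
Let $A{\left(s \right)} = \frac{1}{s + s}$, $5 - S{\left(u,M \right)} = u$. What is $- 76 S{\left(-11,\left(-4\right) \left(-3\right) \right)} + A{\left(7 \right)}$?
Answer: $- \frac{17023}{14} \approx -1215.9$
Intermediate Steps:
$S{\left(u,M \right)} = 5 - u$
$A{\left(s \right)} = \frac{1}{2 s}$
$- 76 S{\left(-11,\left(-4\right) \left(-3\right) \right)} + A{\left(7 \right)} = - 76 \left(5 - -11\right) + \frac{1}{2 \cdot 7} = - 76 \left(5 + 11\right) + \frac{1}{2} \cdot \frac{1}{7} = \left(-76\right) 16 + \frac{1}{14} = -1216 + \frac{1}{14} = - \frac{17023}{14}$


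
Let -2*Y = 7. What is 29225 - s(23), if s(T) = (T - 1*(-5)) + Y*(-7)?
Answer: 58345/2 ≈ 29173.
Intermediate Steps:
Y = -7/2 (Y = -½*7 = -7/2 ≈ -3.5000)
s(T) = 59/2 + T (s(T) = (T - 1*(-5)) - 7/2*(-7) = (T + 5) + 49/2 = (5 + T) + 49/2 = 59/2 + T)
29225 - s(23) = 29225 - (59/2 + 23) = 29225 - 1*105/2 = 29225 - 105/2 = 58345/2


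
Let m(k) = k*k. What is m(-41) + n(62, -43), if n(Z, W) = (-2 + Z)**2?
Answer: 5281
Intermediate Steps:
m(k) = k**2
m(-41) + n(62, -43) = (-41)**2 + (-2 + 62)**2 = 1681 + 60**2 = 1681 + 3600 = 5281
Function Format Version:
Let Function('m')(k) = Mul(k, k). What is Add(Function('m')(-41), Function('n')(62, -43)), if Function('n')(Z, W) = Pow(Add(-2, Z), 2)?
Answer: 5281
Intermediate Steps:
Function('m')(k) = Pow(k, 2)
Add(Function('m')(-41), Function('n')(62, -43)) = Add(Pow(-41, 2), Pow(Add(-2, 62), 2)) = Add(1681, Pow(60, 2)) = Add(1681, 3600) = 5281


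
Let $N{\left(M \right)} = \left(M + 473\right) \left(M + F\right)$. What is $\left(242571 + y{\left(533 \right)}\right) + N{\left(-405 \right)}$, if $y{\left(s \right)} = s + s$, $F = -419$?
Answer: $187605$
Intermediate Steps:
$y{\left(s \right)} = 2 s$
$N{\left(M \right)} = \left(-419 + M\right) \left(473 + M\right)$ ($N{\left(M \right)} = \left(M + 473\right) \left(M - 419\right) = \left(473 + M\right) \left(-419 + M\right) = \left(-419 + M\right) \left(473 + M\right)$)
$\left(242571 + y{\left(533 \right)}\right) + N{\left(-405 \right)} = \left(242571 + 2 \cdot 533\right) + \left(-198187 + \left(-405\right)^{2} + 54 \left(-405\right)\right) = \left(242571 + 1066\right) - 56032 = 243637 - 56032 = 187605$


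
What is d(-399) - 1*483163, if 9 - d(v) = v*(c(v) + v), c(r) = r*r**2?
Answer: -25345600756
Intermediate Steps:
c(r) = r**3
d(v) = 9 - v*(v + v**3) (d(v) = 9 - v*(v**3 + v) = 9 - v*(v + v**3))
d(-399) - 1*483163 = (9 - 1*(-399)**2 - 1*(-399)**4) - 1*483163 = (9 - 1*159201 - 1*25344958401) - 483163 = (9 - 159201 - 25344958401) - 483163 = -25345117593 - 483163 = -25345600756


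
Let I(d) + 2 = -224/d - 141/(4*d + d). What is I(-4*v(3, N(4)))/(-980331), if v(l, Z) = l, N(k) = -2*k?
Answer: -1141/58819860 ≈ -1.9398e-5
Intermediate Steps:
I(d) = -2 - 1261/(5*d) (I(d) = -2 + (-224/d - 141/(4*d + d)) = -2 + (-224/d - 141*1/(5*d)) = -2 + (-224/d - 141/(5*d)) = -2 - 1261/(5*d))
I(-4*v(3, N(4)))/(-980331) = (-2 - 1261/(5*((-4*3))))/(-980331) = (-2 - 1261/5/(-12))*(-1/980331) = (-2 - 1261/5*(-1/12))*(-1/980331) = (-2 + 1261/60)*(-1/980331) = (1141/60)*(-1/980331) = -1141/58819860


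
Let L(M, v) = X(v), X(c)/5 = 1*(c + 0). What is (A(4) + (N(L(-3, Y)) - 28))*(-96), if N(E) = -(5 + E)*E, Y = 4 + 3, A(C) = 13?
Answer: 135840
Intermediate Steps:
X(c) = 5*c (X(c) = 5*(1*(c + 0)) = 5*(1*c) = 5*c)
Y = 7
L(M, v) = 5*v
N(E) = -E*(5 + E)
(A(4) + (N(L(-3, Y)) - 28))*(-96) = (13 + (-5*7*(5 + 5*7) - 28))*(-96) = (13 + (-1*35*(5 + 35) - 28))*(-96) = (13 + (-1*35*40 - 28))*(-96) = (13 + (-1400 - 28))*(-96) = (13 - 1428)*(-96) = -1415*(-96) = 135840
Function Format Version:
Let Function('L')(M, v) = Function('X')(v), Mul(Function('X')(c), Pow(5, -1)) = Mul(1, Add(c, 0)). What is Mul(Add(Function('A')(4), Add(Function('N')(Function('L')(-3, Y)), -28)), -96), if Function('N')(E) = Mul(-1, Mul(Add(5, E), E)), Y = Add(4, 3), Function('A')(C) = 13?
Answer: 135840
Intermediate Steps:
Function('X')(c) = Mul(5, c) (Function('X')(c) = Mul(5, Mul(1, Add(c, 0))) = Mul(5, Mul(1, c)) = Mul(5, c))
Y = 7
Function('L')(M, v) = Mul(5, v)
Function('N')(E) = Mul(-1, E, Add(5, E)) (Function('N')(E) = Mul(-1, Mul(E, Add(5, E))) = Mul(-1, E, Add(5, E)))
Mul(Add(Function('A')(4), Add(Function('N')(Function('L')(-3, Y)), -28)), -96) = Mul(Add(13, Add(Mul(-1, Mul(5, 7), Add(5, Mul(5, 7))), -28)), -96) = Mul(Add(13, Add(Mul(-1, 35, Add(5, 35)), -28)), -96) = Mul(Add(13, Add(Mul(-1, 35, 40), -28)), -96) = Mul(Add(13, Add(-1400, -28)), -96) = Mul(Add(13, -1428), -96) = Mul(-1415, -96) = 135840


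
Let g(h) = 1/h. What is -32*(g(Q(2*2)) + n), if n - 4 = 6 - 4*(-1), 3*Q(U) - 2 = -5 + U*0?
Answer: -416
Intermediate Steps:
Q(U) = -1 (Q(U) = 2/3 + (-5 + U*0)/3 = 2/3 + (-5 + 0)/3 = 2/3 + (1/3)*(-5) = 2/3 - 5/3 = -1)
n = 14 (n = 4 + (6 - 4*(-1)) = 4 + (6 + 4) = 4 + 10 = 14)
g(h) = 1/h
-32*(g(Q(2*2)) + n) = -32*(1/(-1) + 14) = -32*(-1 + 14) = -32*13 = -416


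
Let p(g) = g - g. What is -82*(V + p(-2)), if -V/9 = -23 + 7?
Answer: -11808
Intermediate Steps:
p(g) = 0
V = 144 (V = -9*(-23 + 7) = -9*(-16) = 144)
-82*(V + p(-2)) = -82*(144 + 0) = -82*144 = -11808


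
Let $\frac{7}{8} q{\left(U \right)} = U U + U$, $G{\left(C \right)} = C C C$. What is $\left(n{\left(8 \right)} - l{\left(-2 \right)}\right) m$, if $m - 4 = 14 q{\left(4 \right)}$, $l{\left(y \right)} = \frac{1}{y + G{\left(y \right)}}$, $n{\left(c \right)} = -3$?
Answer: $- \frac{4698}{5} \approx -939.6$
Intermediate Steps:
$G{\left(C \right)} = C^{3}$ ($G{\left(C \right)} = C^{2} C = C^{3}$)
$q{\left(U \right)} = \frac{8 U}{7} + \frac{8 U^{2}}{7}$ ($q{\left(U \right)} = \frac{8 \left(U U + U\right)}{7} = \frac{8 \left(U^{2} + U\right)}{7} = \frac{8 \left(U + U^{2}\right)}{7} = \frac{8 U}{7} + \frac{8 U^{2}}{7}$)
$l{\left(y \right)} = \frac{1}{y + y^{3}}$
$m = 324$ ($m = 4 + 14 \cdot \frac{8}{7} \cdot 4 \left(1 + 4\right) = 4 + 14 \cdot \frac{8}{7} \cdot 4 \cdot 5 = 4 + 14 \cdot \frac{160}{7} = 4 + 320 = 324$)
$\left(n{\left(8 \right)} - l{\left(-2 \right)}\right) m = \left(-3 - \frac{1}{-2 + \left(-2\right)^{3}}\right) 324 = \left(-3 - \frac{1}{-2 - 8}\right) 324 = \left(-3 - \frac{1}{-10}\right) 324 = \left(-3 - - \frac{1}{10}\right) 324 = \left(-3 + \frac{1}{10}\right) 324 = \left(- \frac{29}{10}\right) 324 = - \frac{4698}{5}$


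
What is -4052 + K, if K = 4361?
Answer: 309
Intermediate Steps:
-4052 + K = -4052 + 4361 = 309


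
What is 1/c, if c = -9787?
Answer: -1/9787 ≈ -0.00010218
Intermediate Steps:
1/c = 1/(-9787) = -1/9787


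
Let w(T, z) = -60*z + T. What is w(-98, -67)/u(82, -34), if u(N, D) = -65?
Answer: -3922/65 ≈ -60.338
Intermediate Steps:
w(T, z) = T - 60*z
w(-98, -67)/u(82, -34) = (-98 - 60*(-67))/(-65) = (-98 + 4020)*(-1/65) = 3922*(-1/65) = -3922/65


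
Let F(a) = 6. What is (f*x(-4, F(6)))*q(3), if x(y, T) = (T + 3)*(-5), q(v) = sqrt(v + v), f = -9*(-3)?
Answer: -1215*sqrt(6) ≈ -2976.1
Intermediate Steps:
f = 27
q(v) = sqrt(2)*sqrt(v) (q(v) = sqrt(2*v) = sqrt(2)*sqrt(v))
x(y, T) = -15 - 5*T (x(y, T) = (3 + T)*(-5) = -15 - 5*T)
(f*x(-4, F(6)))*q(3) = (27*(-15 - 5*6))*(sqrt(2)*sqrt(3)) = (27*(-15 - 30))*sqrt(6) = (27*(-45))*sqrt(6) = -1215*sqrt(6)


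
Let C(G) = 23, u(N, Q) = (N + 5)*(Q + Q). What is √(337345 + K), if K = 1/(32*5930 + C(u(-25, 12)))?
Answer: 2*√37501089249162/21087 ≈ 580.81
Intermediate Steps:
u(N, Q) = 2*Q*(5 + N) (u(N, Q) = (5 + N)*(2*Q) = 2*Q*(5 + N))
K = 1/189783 (K = 1/(32*5930 + 23) = 1/(189760 + 23) = 1/189783 ≈ 5.2692e-6)
√(337345 + K) = √(337345 + 1/189783) = √(64022346136/189783) = 2*√37501089249162/21087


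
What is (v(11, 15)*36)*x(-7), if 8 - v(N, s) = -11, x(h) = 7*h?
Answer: -33516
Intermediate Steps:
v(N, s) = 19 (v(N, s) = 8 - 1*(-11) = 8 + 11 = 19)
(v(11, 15)*36)*x(-7) = (19*36)*(7*(-7)) = 684*(-49) = -33516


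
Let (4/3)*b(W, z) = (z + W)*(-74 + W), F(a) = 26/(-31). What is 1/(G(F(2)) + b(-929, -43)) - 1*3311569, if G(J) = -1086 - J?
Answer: -74951261093302/22633157 ≈ -3.3116e+6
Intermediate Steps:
F(a) = -26/31 (F(a) = 26*(-1/31) = -26/31)
b(W, z) = 3*(-74 + W)*(W + z)/4 (b(W, z) = 3*((z + W)*(-74 + W))/4 = 3*((W + z)*(-74 + W))/4 = 3*((-74 + W)*(W + z))/4 = 3*(-74 + W)*(W + z)/4)
1/(G(F(2)) + b(-929, -43)) - 1*3311569 = 1/((-1086 - 1*(-26/31)) + (-111/2*(-929) - 111/2*(-43) + (3/4)*(-929)**2 + (3/4)*(-929)*(-43))) - 1*3311569 = 1/((-1086 + 26/31) + (103119/2 + 4773/2 + (3/4)*863041 + 119841/4)) - 3311569 = 1/(-33640/31 + (103119/2 + 4773/2 + 2589123/4 + 119841/4)) - 3311569 = 1/(-33640/31 + 731187) - 3311569 = 1/(22633157/31) - 3311569 = 31/22633157 - 3311569 = -74951261093302/22633157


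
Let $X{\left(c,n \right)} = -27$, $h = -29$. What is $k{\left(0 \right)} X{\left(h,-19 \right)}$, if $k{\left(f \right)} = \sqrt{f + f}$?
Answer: $0$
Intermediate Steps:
$k{\left(f \right)} = \sqrt{2} \sqrt{f}$ ($k{\left(f \right)} = \sqrt{2 f} = \sqrt{2} \sqrt{f}$)
$k{\left(0 \right)} X{\left(h,-19 \right)} = \sqrt{2} \sqrt{0} \left(-27\right) = \sqrt{2} \cdot 0 \left(-27\right) = 0 \left(-27\right) = 0$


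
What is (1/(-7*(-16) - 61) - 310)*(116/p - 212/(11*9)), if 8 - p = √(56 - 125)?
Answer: 63236*(-2447*I + 53*√69)/(5049*(√69 + 8*I)) ≈ -1499.1 - 2245.8*I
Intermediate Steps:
p = 8 - I*√69 (p = 8 - √(56 - 125) = 8 - √(-69) = 8 - I*√69 ≈ 8.0 - 8.3066*I)
(1/(-7*(-16) - 61) - 310)*(116/p - 212/(11*9)) = (1/(-7*(-16) - 61) - 310)*(116/(8 - I*√69) - 212/(11*9)) = (1/(112 - 61) - 310)*(116/(8 - I*√69) - 212/99) = (1/51 - 310)*(116/(8 - I*√69) - 212*1/99) = (1/51 - 310)*(116/(8 - I*√69) - 212/99) = -15809*(-212/99 + 116/(8 - I*√69))/51 = 3351508/5049 - 1833844/(51*(8 - I*√69))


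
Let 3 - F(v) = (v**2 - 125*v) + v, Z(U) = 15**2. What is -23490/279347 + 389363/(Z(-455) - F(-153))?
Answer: 107766641491/11901020241 ≈ 9.0552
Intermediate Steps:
Z(U) = 225
F(v) = 3 - v**2 + 124*v (F(v) = 3 - ((v**2 - 125*v) + v) = 3 - (v**2 - 124*v) = 3 + (-v**2 + 124*v) = 3 - v**2 + 124*v)
-23490/279347 + 389363/(Z(-455) - F(-153)) = -23490/279347 + 389363/(225 - (3 - 1*(-153)**2 + 124*(-153))) = -23490*1/279347 + 389363/(225 - (3 - 1*23409 - 18972)) = -23490/279347 + 389363/(225 - (3 - 23409 - 18972)) = -23490/279347 + 389363/(225 - 1*(-42378)) = -23490/279347 + 389363/(225 + 42378) = -23490/279347 + 389363/42603 = 107766641491/11901020241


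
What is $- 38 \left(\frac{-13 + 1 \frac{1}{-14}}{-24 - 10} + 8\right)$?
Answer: $- \frac{75829}{238} \approx -318.61$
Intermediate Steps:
$- 38 \left(\frac{-13 + 1 \frac{1}{-14}}{-24 - 10} + 8\right) = - 38 \left(\frac{-13 + 1 \left(- \frac{1}{14}\right)}{-34} + 8\right) = - 38 \left(\left(-13 - \frac{1}{14}\right) \left(- \frac{1}{34}\right) + 8\right) = - 38 \left(\left(- \frac{183}{14}\right) \left(- \frac{1}{34}\right) + 8\right) = - 38 \left(\frac{183}{476} + 8\right) = \left(-38\right) \frac{3991}{476} = - \frac{75829}{238}$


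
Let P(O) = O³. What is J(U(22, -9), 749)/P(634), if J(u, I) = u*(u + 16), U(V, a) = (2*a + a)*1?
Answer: 297/254840104 ≈ 1.1654e-6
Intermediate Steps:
U(V, a) = 3*a (U(V, a) = (3*a)*1 = 3*a)
J(u, I) = u*(16 + u)
J(U(22, -9), 749)/P(634) = ((3*(-9))*(16 + 3*(-9)))/(634³) = -27*(16 - 27)/254840104 = -27*(-11)*(1/254840104) = 297*(1/254840104) = 297/254840104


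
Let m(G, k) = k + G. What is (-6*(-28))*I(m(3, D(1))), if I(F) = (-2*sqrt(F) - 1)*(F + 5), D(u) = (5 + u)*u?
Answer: -16464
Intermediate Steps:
D(u) = u*(5 + u)
m(G, k) = G + k
I(F) = (-1 - 2*sqrt(F))*(5 + F)
(-6*(-28))*I(m(3, D(1))) = (-6*(-28))*(-5 - (3 + 1*(5 + 1)) - 10*sqrt(3 + 1*(5 + 1)) - 2*(3 + 1*(5 + 1))**(3/2)) = 168*(-5 - (3 + 1*6) - 10*sqrt(3 + 1*6) - 2*(3 + 1*6)**(3/2)) = 168*(-5 - (3 + 6) - 10*sqrt(3 + 6) - 2*(3 + 6)**(3/2)) = 168*(-5 - 1*9 - 10*sqrt(9) - 2*9**(3/2)) = 168*(-5 - 9 - 10*3 - 2*27) = 168*(-5 - 9 - 30 - 54) = 168*(-98) = -16464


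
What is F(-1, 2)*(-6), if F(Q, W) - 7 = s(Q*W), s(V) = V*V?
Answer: -66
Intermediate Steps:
s(V) = V²
F(Q, W) = 7 + Q²*W² (F(Q, W) = 7 + (Q*W)² = 7 + Q²*W²)
F(-1, 2)*(-6) = (7 + (-1)²*2²)*(-6) = (7 + 1*4)*(-6) = (7 + 4)*(-6) = 11*(-6) = -66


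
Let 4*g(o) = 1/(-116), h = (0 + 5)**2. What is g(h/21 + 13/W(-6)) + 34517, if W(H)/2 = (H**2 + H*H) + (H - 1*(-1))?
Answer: 16015887/464 ≈ 34517.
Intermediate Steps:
h = 25 (h = 5**2 = 25)
W(H) = 2 + 2*H + 4*H**2 (W(H) = 2*((H**2 + H*H) + (H - 1*(-1))) = 2*((H**2 + H**2) + (H + 1)) = 2*(2*H**2 + (1 + H)) = 2*(1 + H + 2*H**2) = 2 + 2*H + 4*H**2)
g(o) = -1/464 (g(o) = (1/4)/(-116) = (1/4)*(-1/116) = -1/464)
g(h/21 + 13/W(-6)) + 34517 = -1/464 + 34517 = 16015887/464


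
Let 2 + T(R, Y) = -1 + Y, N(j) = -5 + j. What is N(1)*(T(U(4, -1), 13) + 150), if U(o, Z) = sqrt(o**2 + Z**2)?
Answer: -640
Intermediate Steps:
U(o, Z) = sqrt(Z**2 + o**2)
T(R, Y) = -3 + Y (T(R, Y) = -2 + (-1 + Y) = -3 + Y)
N(1)*(T(U(4, -1), 13) + 150) = (-5 + 1)*((-3 + 13) + 150) = -4*(10 + 150) = -4*160 = -640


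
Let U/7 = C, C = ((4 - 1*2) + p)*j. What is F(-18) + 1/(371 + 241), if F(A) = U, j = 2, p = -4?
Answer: -17135/612 ≈ -27.998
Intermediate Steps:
C = -4 (C = ((4 - 1*2) - 4)*2 = ((4 - 2) - 4)*2 = (2 - 4)*2 = -2*2 = -4)
U = -28 (U = 7*(-4) = -28)
F(A) = -28
F(-18) + 1/(371 + 241) = -28 + 1/(371 + 241) = -28 + 1/612 = -17135/612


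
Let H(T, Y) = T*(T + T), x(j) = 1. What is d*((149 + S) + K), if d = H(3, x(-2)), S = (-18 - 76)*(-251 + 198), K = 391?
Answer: 99396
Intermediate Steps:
S = 4982 (S = -94*(-53) = 4982)
H(T, Y) = 2*T² (H(T, Y) = T*(2*T) = 2*T²)
d = 18 (d = 2*3² = 2*9 = 18)
d*((149 + S) + K) = 18*((149 + 4982) + 391) = 18*(5131 + 391) = 18*5522 = 99396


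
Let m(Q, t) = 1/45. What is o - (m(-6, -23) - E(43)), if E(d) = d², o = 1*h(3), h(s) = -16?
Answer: 82484/45 ≈ 1833.0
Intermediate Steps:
m(Q, t) = 1/45
o = -16 (o = 1*(-16) = -16)
o - (m(-6, -23) - E(43)) = -16 - (1/45 - 1*43²) = -16 - (1/45 - 1*1849) = -16 - (1/45 - 1849) = -16 - 1*(-83204/45) = -16 + 83204/45 = 82484/45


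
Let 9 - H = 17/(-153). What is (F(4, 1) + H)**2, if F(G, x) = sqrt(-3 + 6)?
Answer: 6967/81 + 164*sqrt(3)/9 ≈ 117.57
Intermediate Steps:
H = 82/9 (H = 9 - 17/(-153) = 9 - 17*(-1)/153 = 9 - 1*(-1/9) = 9 + 1/9 = 82/9 ≈ 9.1111)
F(G, x) = sqrt(3)
(F(4, 1) + H)**2 = (sqrt(3) + 82/9)**2 = (82/9 + sqrt(3))**2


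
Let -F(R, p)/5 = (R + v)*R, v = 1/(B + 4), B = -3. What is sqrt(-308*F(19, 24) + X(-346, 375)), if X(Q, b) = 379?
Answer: sqrt(585579) ≈ 765.23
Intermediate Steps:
v = 1 (v = 1/(-3 + 4) = 1/1 = 1)
F(R, p) = -5*R*(1 + R) (F(R, p) = -5*(R + 1)*R = -5*(1 + R)*R = -5*R*(1 + R))
sqrt(-308*F(19, 24) + X(-346, 375)) = sqrt(-(-1540)*19*(1 + 19) + 379) = sqrt(-(-1540)*19*20 + 379) = sqrt(-308*(-1900) + 379) = sqrt(585200 + 379) = sqrt(585579)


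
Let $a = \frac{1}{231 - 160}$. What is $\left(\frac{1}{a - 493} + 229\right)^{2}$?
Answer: $\frac{64246428759769}{1225140004} \approx 52440.0$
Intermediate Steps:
$a = \frac{1}{71} \approx 0.014085$
$\left(\frac{1}{a - 493} + 229\right)^{2} = \left(\frac{1}{\frac{1}{71} - 493} + 229\right)^{2} = \left(\frac{1}{- \frac{35002}{71}} + 229\right)^{2} = \left(- \frac{71}{35002} + 229\right)^{2} = \left(\frac{8015387}{35002}\right)^{2} = \frac{64246428759769}{1225140004}$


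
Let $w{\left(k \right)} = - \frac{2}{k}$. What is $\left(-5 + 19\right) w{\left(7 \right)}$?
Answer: $-4$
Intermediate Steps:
$\left(-5 + 19\right) w{\left(7 \right)} = \left(-5 + 19\right) \left(- \frac{2}{7}\right) = 14 \left(\left(-2\right) \frac{1}{7}\right) = 14 \left(- \frac{2}{7}\right) = -4$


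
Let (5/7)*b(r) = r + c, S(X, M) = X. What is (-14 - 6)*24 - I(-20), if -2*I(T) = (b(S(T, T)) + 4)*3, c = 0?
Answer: -516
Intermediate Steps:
b(r) = 7*r/5 (b(r) = 7*(r + 0)/5 = 7*r/5)
I(T) = -6 - 21*T/10 (I(T) = -(7*T/5 + 4)*3/2 = -(4 + 7*T/5)*3/2 = -(12 + 21*T/5)/2 = -6 - 21*T/10)
(-14 - 6)*24 - I(-20) = (-14 - 6)*24 - (-6 - 21/10*(-20)) = -20*24 - (-6 + 42) = -480 - 1*36 = -480 - 36 = -516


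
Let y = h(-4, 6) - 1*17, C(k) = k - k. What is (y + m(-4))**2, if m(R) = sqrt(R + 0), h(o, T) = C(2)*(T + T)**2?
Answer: 285 - 68*I ≈ 285.0 - 68.0*I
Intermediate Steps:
C(k) = 0
h(o, T) = 0 (h(o, T) = 0*(T + T)**2 = 0*(2*T)**2 = 0*(4*T**2) = 0)
m(R) = sqrt(R)
y = -17 (y = 0 - 1*17 = 0 - 17 = -17)
(y + m(-4))**2 = (-17 + sqrt(-4))**2 = (-17 + 2*I)**2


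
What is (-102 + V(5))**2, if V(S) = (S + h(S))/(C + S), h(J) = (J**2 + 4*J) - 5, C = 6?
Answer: 1159929/121 ≈ 9586.2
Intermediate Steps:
h(J) = -5 + J**2 + 4*J
V(S) = (-5 + S**2 + 5*S)/(6 + S) (V(S) = (S + (-5 + S**2 + 4*S))/(6 + S) = (-5 + S**2 + 5*S)/(6 + S))
(-102 + V(5))**2 = (-102 + (-5 + 5**2 + 5*5)/(6 + 5))**2 = (-102 + (-5 + 25 + 25)/11)**2 = (-102 + (1/11)*45)**2 = (-102 + 45/11)**2 = (-1077/11)**2 = 1159929/121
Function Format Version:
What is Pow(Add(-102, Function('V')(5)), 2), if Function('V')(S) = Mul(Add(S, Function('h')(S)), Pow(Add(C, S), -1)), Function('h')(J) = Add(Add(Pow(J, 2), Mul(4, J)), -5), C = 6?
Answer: Rational(1159929, 121) ≈ 9586.2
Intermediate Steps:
Function('h')(J) = Add(-5, Pow(J, 2), Mul(4, J))
Function('V')(S) = Mul(Pow(Add(6, S), -1), Add(-5, Pow(S, 2), Mul(5, S))) (Function('V')(S) = Mul(Add(S, Add(-5, Pow(S, 2), Mul(4, S))), Pow(Add(6, S), -1)) = Mul(Add(-5, Pow(S, 2), Mul(5, S)), Pow(Add(6, S), -1)) = Mul(Pow(Add(6, S), -1), Add(-5, Pow(S, 2), Mul(5, S))))
Pow(Add(-102, Function('V')(5)), 2) = Pow(Add(-102, Mul(Pow(Add(6, 5), -1), Add(-5, Pow(5, 2), Mul(5, 5)))), 2) = Pow(Add(-102, Mul(Pow(11, -1), Add(-5, 25, 25))), 2) = Pow(Add(-102, Mul(Rational(1, 11), 45)), 2) = Pow(Add(-102, Rational(45, 11)), 2) = Pow(Rational(-1077, 11), 2) = Rational(1159929, 121)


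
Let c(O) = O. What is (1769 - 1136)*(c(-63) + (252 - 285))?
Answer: -60768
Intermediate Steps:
(1769 - 1136)*(c(-63) + (252 - 285)) = (1769 - 1136)*(-63 + (252 - 285)) = 633*(-63 - 33) = 633*(-96) = -60768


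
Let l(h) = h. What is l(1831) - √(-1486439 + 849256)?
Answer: 1831 - I*√637183 ≈ 1831.0 - 798.24*I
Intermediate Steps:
l(1831) - √(-1486439 + 849256) = 1831 - √(-1486439 + 849256) = 1831 - √(-637183) = 1831 - I*√637183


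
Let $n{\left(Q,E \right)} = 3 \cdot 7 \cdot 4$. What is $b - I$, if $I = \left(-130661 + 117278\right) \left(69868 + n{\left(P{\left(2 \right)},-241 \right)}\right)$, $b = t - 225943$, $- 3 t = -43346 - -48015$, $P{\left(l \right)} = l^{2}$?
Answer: $\frac{2807820350}{3} \approx 9.3594 \cdot 10^{8}$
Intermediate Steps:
$t = - \frac{4669}{3}$ ($t = - \frac{-43346 - -48015}{3} = - \frac{-43346 + 48015}{3} = \left(- \frac{1}{3}\right) 4669 = - \frac{4669}{3} \approx -1556.3$)
$n{\left(Q,E \right)} = 84$ ($n{\left(Q,E \right)} = 21 \cdot 4 = 84$)
$b = - \frac{682498}{3}$ ($b = - \frac{4669}{3} - 225943 = - \frac{682498}{3} \approx -2.275 \cdot 10^{5}$)
$I = -936167616$ ($I = \left(-130661 + 117278\right) \left(69868 + 84\right) = \left(-13383\right) 69952 = -936167616$)
$b - I = - \frac{682498}{3} - -936167616 = - \frac{682498}{3} + 936167616 = \frac{2807820350}{3}$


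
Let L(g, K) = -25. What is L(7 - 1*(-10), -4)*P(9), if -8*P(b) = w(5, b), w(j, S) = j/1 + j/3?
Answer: 125/6 ≈ 20.833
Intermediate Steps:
w(j, S) = 4*j/3 (w(j, S) = j*1 + j*(⅓) = j + j/3 = 4*j/3)
P(b) = -⅚ (P(b) = -5/6 = -⅛*20/3 = -⅚)
L(7 - 1*(-10), -4)*P(9) = -25*(-⅚) = 125/6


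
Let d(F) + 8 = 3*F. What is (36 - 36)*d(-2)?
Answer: 0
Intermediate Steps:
d(F) = -8 + 3*F
(36 - 36)*d(-2) = (36 - 36)*(-8 + 3*(-2)) = 0*(-8 - 6) = 0*(-14) = 0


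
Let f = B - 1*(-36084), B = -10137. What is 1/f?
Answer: 1/25947 ≈ 3.8540e-5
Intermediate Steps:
f = 25947 (f = -10137 - 1*(-36084) = -10137 + 36084 = 25947)
1/f = 1/25947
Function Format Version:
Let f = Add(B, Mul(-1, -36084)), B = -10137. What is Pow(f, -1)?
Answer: Rational(1, 25947) ≈ 3.8540e-5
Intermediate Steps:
f = 25947 (f = Add(-10137, Mul(-1, -36084)) = Add(-10137, 36084) = 25947)
Pow(f, -1) = Pow(25947, -1) = Rational(1, 25947)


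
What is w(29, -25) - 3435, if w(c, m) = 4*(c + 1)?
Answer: -3315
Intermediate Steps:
w(c, m) = 4 + 4*c (w(c, m) = 4*(1 + c) = 4 + 4*c)
w(29, -25) - 3435 = (4 + 4*29) - 3435 = (4 + 116) - 3435 = 120 - 3435 = -3315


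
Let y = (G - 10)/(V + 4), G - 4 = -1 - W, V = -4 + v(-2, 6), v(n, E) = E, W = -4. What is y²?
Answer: ¼ ≈ 0.25000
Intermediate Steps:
V = 2 (V = -4 + 6 = 2)
G = 7 (G = 4 + (-1 - 1*(-4)) = 4 + (-1 + 4) = 4 + 3 = 7)
y = -½ (y = (7 - 10)/(2 + 4) = -3/6 = -3*⅙ = -½ ≈ -0.50000)
y² = (-½)² = ¼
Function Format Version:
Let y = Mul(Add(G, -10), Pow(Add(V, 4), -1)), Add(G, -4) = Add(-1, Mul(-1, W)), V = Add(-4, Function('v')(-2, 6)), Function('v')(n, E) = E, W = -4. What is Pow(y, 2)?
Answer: Rational(1, 4) ≈ 0.25000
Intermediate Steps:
V = 2 (V = Add(-4, 6) = 2)
G = 7 (G = Add(4, Add(-1, Mul(-1, -4))) = Add(4, Add(-1, 4)) = Add(4, 3) = 7)
y = Rational(-1, 2) (y = Mul(Add(7, -10), Pow(Add(2, 4), -1)) = Mul(-3, Pow(6, -1)) = Mul(-3, Rational(1, 6)) = Rational(-1, 2) ≈ -0.50000)
Pow(y, 2) = Pow(Rational(-1, 2), 2) = Rational(1, 4)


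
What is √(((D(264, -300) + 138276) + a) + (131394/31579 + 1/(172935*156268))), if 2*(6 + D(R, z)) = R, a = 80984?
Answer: √10064187214257739577254057249205/6772995393570 ≈ 468.39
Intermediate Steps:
D(R, z) = -6 + R/2
√(((D(264, -300) + 138276) + a) + (131394/31579 + 1/(172935*156268))) = √((((-6 + (½)*264) + 138276) + 80984) + (131394/31579 + 1/(172935*156268))) = √((((-6 + 132) + 138276) + 80984) + (131394*(1/31579) + (1/172935)*(1/156268))) = √(((126 + 138276) + 80984) + (131394/31579 + 1/27024206580)) = √((138402 + 80984) + 3550818599404099/853397419589820) = √(219386 + 3550818599404099/853397419589820) = √(187226997112731654619/853397419589820) = √10064187214257739577254057249205/6772995393570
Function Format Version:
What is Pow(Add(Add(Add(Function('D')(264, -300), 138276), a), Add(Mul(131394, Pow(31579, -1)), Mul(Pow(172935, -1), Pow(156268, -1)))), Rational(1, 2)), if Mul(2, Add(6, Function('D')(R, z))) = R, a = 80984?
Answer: Mul(Rational(1, 6772995393570), Pow(10064187214257739577254057249205, Rational(1, 2))) ≈ 468.39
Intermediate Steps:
Function('D')(R, z) = Add(-6, Mul(Rational(1, 2), R))
Pow(Add(Add(Add(Function('D')(264, -300), 138276), a), Add(Mul(131394, Pow(31579, -1)), Mul(Pow(172935, -1), Pow(156268, -1)))), Rational(1, 2)) = Pow(Add(Add(Add(Add(-6, Mul(Rational(1, 2), 264)), 138276), 80984), Add(Mul(131394, Pow(31579, -1)), Mul(Pow(172935, -1), Pow(156268, -1)))), Rational(1, 2)) = Pow(Add(Add(Add(Add(-6, 132), 138276), 80984), Add(Mul(131394, Rational(1, 31579)), Mul(Rational(1, 172935), Rational(1, 156268)))), Rational(1, 2)) = Pow(Add(Add(Add(126, 138276), 80984), Add(Rational(131394, 31579), Rational(1, 27024206580))), Rational(1, 2)) = Pow(Add(Add(138402, 80984), Rational(3550818599404099, 853397419589820)), Rational(1, 2)) = Pow(Add(219386, Rational(3550818599404099, 853397419589820)), Rational(1, 2)) = Pow(Rational(187226997112731654619, 853397419589820), Rational(1, 2)) = Mul(Rational(1, 6772995393570), Pow(10064187214257739577254057249205, Rational(1, 2)))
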